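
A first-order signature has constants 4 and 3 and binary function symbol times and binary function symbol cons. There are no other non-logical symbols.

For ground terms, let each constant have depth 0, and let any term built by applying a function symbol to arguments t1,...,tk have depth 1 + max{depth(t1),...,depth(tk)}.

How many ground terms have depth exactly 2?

192

If N_k denotes the number of depth-≤k ground terms, the 2 constants give N_0 = 2, and each function symbol of arity r contributes N_{k-1}^r new terms at level k: N_k = 2 + N_{k-1}^2 + N_{k-1}^2.
N_0 = 2
N_1 = 2 + 2^2 + 2^2 = 10
N_2 = 2 + 10^2 + 10^2 = 202
Terms of depth exactly 2: N_2 − N_1 = 202 − 10 = 192.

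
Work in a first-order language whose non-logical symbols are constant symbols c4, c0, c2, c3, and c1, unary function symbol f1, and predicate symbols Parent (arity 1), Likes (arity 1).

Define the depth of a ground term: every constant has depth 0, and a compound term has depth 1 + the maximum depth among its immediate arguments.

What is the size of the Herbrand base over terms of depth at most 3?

First count ground terms of depth ≤ 3.
Count level by level. With function symbols f1/1, the terms of depth ≤ k are the 5 constants together with each function applied to depth-≤(k−1) tuples, so N_k = 5 + N_{k-1}.
N_0 = 5
N_1 = 5 + 5 = 10
N_2 = 5 + 10 = 15
N_3 = 5 + 15 = 20
So |H| = 20.
Each predicate of arity r yields |H|^r ground atoms (one per choice of an r-tuple from H):
  Parent: 20;  Likes: 20
Total ground atoms: 20 + 20 = 40.

40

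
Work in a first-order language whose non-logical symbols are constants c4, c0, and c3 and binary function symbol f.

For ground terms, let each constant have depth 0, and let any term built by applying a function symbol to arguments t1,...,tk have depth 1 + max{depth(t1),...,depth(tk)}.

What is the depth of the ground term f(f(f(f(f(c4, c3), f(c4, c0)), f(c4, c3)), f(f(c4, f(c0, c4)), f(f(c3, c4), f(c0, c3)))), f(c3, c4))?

5

depth(f(c4, c3)) = 1 + max(0, 0) = 1
depth(f(c4, c0)) = 1 + max(0, 0) = 1
depth(f(f(c4, c3), f(c4, c0))) = 1 + max(1, 1) = 2
depth(f(f(f(c4, c3), f(c4, c0)), f(c4, c3))) = 1 + max(2, 1) = 3
depth(f(c0, c4)) = 1 + max(0, 0) = 1
depth(f(c4, f(c0, c4))) = 1 + max(0, 1) = 2
depth(f(c3, c4)) = 1 + max(0, 0) = 1
depth(f(c0, c3)) = 1 + max(0, 0) = 1
depth(f(f(c3, c4), f(c0, c3))) = 1 + max(1, 1) = 2
depth(f(f(c4, f(c0, c4)), f(f(c3, c4), f(c0, c3)))) = 1 + max(2, 2) = 3
depth(f(f(f(f(c4, c3), f(c4, c0)), f(c4, c3)), f(f(c4, f(c0, c4)), f(f(c3, c4), f(c0, c3))))) = 1 + max(3, 3) = 4
depth(f(f(f(f(f(c4, c3), f(c4, c0)), f(c4, c3)), f(f(c4, f(c0, c4)), f(f(c3, c4), f(c0, c3)))), f(c3, c4))) = 1 + max(4, 1) = 5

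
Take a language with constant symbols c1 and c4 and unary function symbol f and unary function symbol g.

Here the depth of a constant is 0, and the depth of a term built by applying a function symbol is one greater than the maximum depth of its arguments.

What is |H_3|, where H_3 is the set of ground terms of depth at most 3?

Count level by level. With function symbols f/1, g/1, the terms of depth ≤ k are the 2 constants together with each function applied to depth-≤(k−1) tuples, so N_k = 2 + N_{k-1} + N_{k-1}.
N_0 = 2
N_1 = 2 + 2 + 2 = 6
N_2 = 2 + 6 + 6 = 14
N_3 = 2 + 14 + 14 = 30

30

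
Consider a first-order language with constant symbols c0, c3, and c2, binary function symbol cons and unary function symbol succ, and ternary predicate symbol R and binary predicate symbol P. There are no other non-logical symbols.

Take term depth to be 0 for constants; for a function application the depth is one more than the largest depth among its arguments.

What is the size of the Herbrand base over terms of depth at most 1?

First count ground terms of depth ≤ 1.
Write N_k for the number of ground terms of depth ≤ k. A term of depth ≤ k is either a constant or a function symbol applied to arguments of depth ≤ k−1, so N_k = 3 + N_{k-1}^2 + N_{k-1}.
N_0 = 3
N_1 = 3 + 3^2 + 3 = 15
So |H| = 15.
Each predicate of arity r yields |H|^r ground atoms (one per choice of an r-tuple from H):
  R: 15^3 = 3375;  P: 15^2 = 225
Total ground atoms: 3375 + 225 = 3600.

3600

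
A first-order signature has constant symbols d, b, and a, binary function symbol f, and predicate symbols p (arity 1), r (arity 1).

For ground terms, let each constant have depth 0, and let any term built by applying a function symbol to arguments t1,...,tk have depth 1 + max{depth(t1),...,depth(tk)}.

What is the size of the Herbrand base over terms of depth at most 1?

24

First count ground terms of depth ≤ 1.
Let N_k = |{terms of depth ≤ k}|. Then N_0 = 3 and N_k = 3 + N_{k-1}^2 for k ≥ 1 (one summand per function symbol, arity giving the exponent).
N_0 = 3
N_1 = 3 + 3^2 = 12
Explicitly: d, b, a, f(d, d), f(d, b), f(d, a), f(b, d), f(b, b), f(b, a), f(a, d), f(a, b), f(a, a).
So |H| = 12.
For each predicate symbol, the number of ground atoms is |H| raised to its arity; summing:
  p: 12;  r: 12
Total ground atoms: 12 + 12 = 24.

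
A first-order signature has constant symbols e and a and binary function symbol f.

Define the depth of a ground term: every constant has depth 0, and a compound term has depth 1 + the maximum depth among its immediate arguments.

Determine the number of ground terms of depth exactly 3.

1408

Count level by level. With function symbols f/2, the terms of depth ≤ k are the 2 constants together with each function applied to depth-≤(k−1) tuples, so N_k = 2 + N_{k-1}^2.
N_0 = 2
N_1 = 2 + 2^2 = 6
N_2 = 2 + 6^2 = 38
N_3 = 2 + 38^2 = 1446
Terms of depth exactly 3: N_3 − N_2 = 1446 − 38 = 1408.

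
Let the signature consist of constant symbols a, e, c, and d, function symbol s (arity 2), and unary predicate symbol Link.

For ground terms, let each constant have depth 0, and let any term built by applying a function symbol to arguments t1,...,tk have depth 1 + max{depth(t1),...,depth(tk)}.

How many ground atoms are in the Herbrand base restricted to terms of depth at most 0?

First count ground terms of depth ≤ 0.
Write N_k for the number of ground terms of depth ≤ k. A term of depth ≤ k is either a constant or a function symbol applied to arguments of depth ≤ k−1, so N_k = 4 + N_{k-1}^2.
N_0 = 4
So |H| = 4.
Each predicate of arity r yields |H|^r ground atoms (one per choice of an r-tuple from H):
  Link: 4
Total ground atoms: 4.

4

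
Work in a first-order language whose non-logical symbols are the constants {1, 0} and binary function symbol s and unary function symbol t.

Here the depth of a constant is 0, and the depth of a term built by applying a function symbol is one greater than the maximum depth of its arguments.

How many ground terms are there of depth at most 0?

Write N_k for the number of ground terms of depth ≤ k. A term of depth ≤ k is either a constant or a function symbol applied to arguments of depth ≤ k−1, so N_k = 2 + N_{k-1}^2 + N_{k-1}.
N_0 = 2
Explicitly: 1, 0.

2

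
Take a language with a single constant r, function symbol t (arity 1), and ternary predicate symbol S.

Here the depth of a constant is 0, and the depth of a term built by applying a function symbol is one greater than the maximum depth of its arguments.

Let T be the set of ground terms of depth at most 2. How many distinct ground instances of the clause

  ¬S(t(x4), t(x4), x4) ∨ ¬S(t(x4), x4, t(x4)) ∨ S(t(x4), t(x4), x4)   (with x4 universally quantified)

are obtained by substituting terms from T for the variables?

3

Ground terms of depth ≤ 2:
  If N_k denotes the number of depth-≤k ground terms, the 1 constant gives N_0 = 1, and each function symbol of arity r contributes N_{k-1}^r new terms at level k: N_k = 1 + N_{k-1}.
  N_0 = 1
  N_1 = 1 + 1 = 2
  N_2 = 1 + 2 = 3
So there are 3 ground terms available for substitution.
The variable x4 ranges independently over the available ground terms, and distinct assignments produce distinct instances.
Number of ground instances = 3.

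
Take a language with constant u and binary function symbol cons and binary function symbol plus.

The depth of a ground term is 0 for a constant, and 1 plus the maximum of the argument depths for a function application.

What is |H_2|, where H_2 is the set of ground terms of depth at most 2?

Count level by level. With function symbols cons/2, plus/2, the terms of depth ≤ k are the 1 constant together with each function applied to depth-≤(k−1) tuples, so N_k = 1 + N_{k-1}^2 + N_{k-1}^2.
N_0 = 1
N_1 = 1 + 1^2 + 1^2 = 3
N_2 = 1 + 3^2 + 3^2 = 19

19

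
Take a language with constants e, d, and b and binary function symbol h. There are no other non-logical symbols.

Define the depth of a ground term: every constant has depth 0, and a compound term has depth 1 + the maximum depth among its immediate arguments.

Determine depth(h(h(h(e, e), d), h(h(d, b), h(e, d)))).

3

depth(h(e, e)) = 1 + max(0, 0) = 1
depth(h(h(e, e), d)) = 1 + max(1, 0) = 2
depth(h(d, b)) = 1 + max(0, 0) = 1
depth(h(e, d)) = 1 + max(0, 0) = 1
depth(h(h(d, b), h(e, d))) = 1 + max(1, 1) = 2
depth(h(h(h(e, e), d), h(h(d, b), h(e, d)))) = 1 + max(2, 2) = 3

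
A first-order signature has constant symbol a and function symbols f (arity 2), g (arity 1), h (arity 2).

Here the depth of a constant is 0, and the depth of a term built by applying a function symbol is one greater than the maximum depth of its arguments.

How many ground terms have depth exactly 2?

Let N_k count ground terms of depth at most k. Each non-constant term of depth ≤ k is some function symbol applied to depth-≤(k−1) arguments, giving N_k = 1 + N_{k-1}^2 + N_{k-1} + N_{k-1}^2.
N_0 = 1
N_1 = 1 + 1^2 + 1 + 1^2 = 4
N_2 = 1 + 4^2 + 4 + 4^2 = 37
Terms of depth exactly 2: N_2 − N_1 = 37 − 4 = 33.

33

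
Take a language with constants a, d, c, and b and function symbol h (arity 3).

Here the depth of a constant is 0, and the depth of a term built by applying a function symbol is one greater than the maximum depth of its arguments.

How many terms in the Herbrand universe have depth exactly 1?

Let N_k count ground terms of depth at most k. Each non-constant term of depth ≤ k is some function symbol applied to depth-≤(k−1) arguments, giving N_k = 4 + N_{k-1}^3.
N_0 = 4
N_1 = 4 + 4^3 = 68
Terms of depth exactly 1: N_1 − N_0 = 68 − 4 = 64.

64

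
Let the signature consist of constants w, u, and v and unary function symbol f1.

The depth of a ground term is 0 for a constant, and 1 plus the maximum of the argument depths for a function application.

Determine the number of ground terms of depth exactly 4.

3

Let N_k = |{terms of depth ≤ k}|. Then N_0 = 3 and N_k = 3 + N_{k-1} for k ≥ 1 (one summand per function symbol, arity giving the exponent).
N_0 = 3
N_1 = 3 + 3 = 6
N_2 = 3 + 6 = 9
N_3 = 3 + 9 = 12
N_4 = 3 + 12 = 15
Terms of depth exactly 4: N_4 − N_3 = 15 − 12 = 3.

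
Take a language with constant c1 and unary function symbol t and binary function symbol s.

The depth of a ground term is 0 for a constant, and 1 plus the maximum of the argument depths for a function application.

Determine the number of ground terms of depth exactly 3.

Let N_k = |{terms of depth ≤ k}|. Then N_0 = 1 and N_k = 1 + N_{k-1} + N_{k-1}^2 for k ≥ 1 (one summand per function symbol, arity giving the exponent).
N_0 = 1
N_1 = 1 + 1 + 1^2 = 3
N_2 = 1 + 3 + 3^2 = 13
N_3 = 1 + 13 + 13^2 = 183
Terms of depth exactly 3: N_3 − N_2 = 183 − 13 = 170.

170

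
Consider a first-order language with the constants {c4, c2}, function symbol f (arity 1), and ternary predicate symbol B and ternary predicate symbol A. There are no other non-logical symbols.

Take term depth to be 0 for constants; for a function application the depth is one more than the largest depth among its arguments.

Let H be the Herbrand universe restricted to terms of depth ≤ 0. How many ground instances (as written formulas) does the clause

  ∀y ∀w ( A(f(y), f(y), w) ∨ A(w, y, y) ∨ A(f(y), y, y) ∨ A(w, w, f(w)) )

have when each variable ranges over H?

4

Ground terms of depth ≤ 0:
  Write N_k for the number of ground terms of depth ≤ k. A term of depth ≤ k is either a constant or a function symbol applied to arguments of depth ≤ k−1, so N_k = 2 + N_{k-1}.
  N_0 = 2
  Explicitly: c4, c2.
So there are 2 ground terms available for substitution.
The body mentions every one of the 2 quantified variables; since ground terms form a free algebra, no two substitutions collapse to the same formula.
Number of ground instances = 2^2 = 4.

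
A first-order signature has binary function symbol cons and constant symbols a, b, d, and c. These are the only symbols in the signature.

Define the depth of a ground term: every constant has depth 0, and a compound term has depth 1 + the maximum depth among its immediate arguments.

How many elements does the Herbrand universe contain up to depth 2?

Let N_k = |{terms of depth ≤ k}|. Then N_0 = 4 and N_k = 4 + N_{k-1}^2 for k ≥ 1 (one summand per function symbol, arity giving the exponent).
N_0 = 4
N_1 = 4 + 4^2 = 20
N_2 = 4 + 20^2 = 404

404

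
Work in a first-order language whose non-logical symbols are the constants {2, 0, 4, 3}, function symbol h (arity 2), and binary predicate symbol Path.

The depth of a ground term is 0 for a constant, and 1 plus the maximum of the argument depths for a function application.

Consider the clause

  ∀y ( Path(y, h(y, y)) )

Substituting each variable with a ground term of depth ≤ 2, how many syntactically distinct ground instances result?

Ground terms of depth ≤ 2:
  If N_k denotes the number of depth-≤k ground terms, the 4 constants give N_0 = 4, and each function symbol of arity r contributes N_{k-1}^r new terms at level k: N_k = 4 + N_{k-1}^2.
  N_0 = 4
  N_1 = 4 + 4^2 = 20
  N_2 = 4 + 20^2 = 404
So there are 404 ground terms available for substitution.
The clause has 1 distinct variable (y), which appears in the body. In the free term algebra distinct substitutions yield syntactically distinct ground instances.
Number of ground instances = 404.

404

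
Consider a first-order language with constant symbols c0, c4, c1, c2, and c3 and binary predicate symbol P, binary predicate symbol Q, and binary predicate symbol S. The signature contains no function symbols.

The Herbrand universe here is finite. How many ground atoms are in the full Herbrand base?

With no function symbols, the Herbrand universe is just the 5 constants.
Ground atoms per predicate: P: 5^2 = 25, Q: 5^2 = 25, S: 5^2 = 25.
Herbrand base size = 25 + 25 + 25 = 75.

75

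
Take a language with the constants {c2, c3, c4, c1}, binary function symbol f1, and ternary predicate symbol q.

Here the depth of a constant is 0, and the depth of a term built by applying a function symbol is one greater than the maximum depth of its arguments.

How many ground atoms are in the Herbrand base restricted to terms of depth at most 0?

First count ground terms of depth ≤ 0.
Let N_k = |{terms of depth ≤ k}|. Then N_0 = 4 and N_k = 4 + N_{k-1}^2 for k ≥ 1 (one summand per function symbol, arity giving the exponent).
N_0 = 4
Explicitly: c2, c3, c4, c1.
So |H| = 4.
Ground atoms are formed by filling each argument slot of a predicate with a term from H, so an r-ary predicate gives |H|^r atoms:
  q: 4^3 = 64
Total ground atoms: 64.

64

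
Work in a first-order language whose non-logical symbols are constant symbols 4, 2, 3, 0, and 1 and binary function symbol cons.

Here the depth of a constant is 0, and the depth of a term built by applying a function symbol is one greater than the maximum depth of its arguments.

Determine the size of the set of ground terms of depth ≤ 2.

Let N_k count ground terms of depth at most k. Each non-constant term of depth ≤ k is some function symbol applied to depth-≤(k−1) arguments, giving N_k = 5 + N_{k-1}^2.
N_0 = 5
N_1 = 5 + 5^2 = 30
N_2 = 5 + 30^2 = 905

905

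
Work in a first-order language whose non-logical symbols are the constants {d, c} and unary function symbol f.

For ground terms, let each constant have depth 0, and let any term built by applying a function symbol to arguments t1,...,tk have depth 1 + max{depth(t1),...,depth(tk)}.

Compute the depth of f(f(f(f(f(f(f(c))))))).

depth(f(c)) = 1 + depth(c) = 1 + 0 = 1
depth(f(f(c))) = 1 + depth(f(c)) = 1 + 1 = 2
depth(f(f(f(c)))) = 1 + depth(f(f(c))) = 1 + 2 = 3
depth(f(f(f(f(c))))) = 1 + depth(f(f(f(c)))) = 1 + 3 = 4
depth(f(f(f(f(f(c)))))) = 1 + depth(f(f(f(f(c))))) = 1 + 4 = 5
depth(f(f(f(f(f(f(c))))))) = 1 + depth(f(f(f(f(f(c)))))) = 1 + 5 = 6
depth(f(f(f(f(f(f(f(c)))))))) = 1 + depth(f(f(f(f(f(f(c))))))) = 1 + 6 = 7

7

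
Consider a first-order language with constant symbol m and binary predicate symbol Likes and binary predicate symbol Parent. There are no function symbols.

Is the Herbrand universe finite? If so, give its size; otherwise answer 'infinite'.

1

There are no function symbols, so the only ground term is the single constant.
The Herbrand universe is {m}, finite with 1 element.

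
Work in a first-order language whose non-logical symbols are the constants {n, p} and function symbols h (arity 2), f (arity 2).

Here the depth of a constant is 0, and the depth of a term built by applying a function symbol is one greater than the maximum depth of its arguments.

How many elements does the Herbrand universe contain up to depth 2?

If N_k denotes the number of depth-≤k ground terms, the 2 constants give N_0 = 2, and each function symbol of arity r contributes N_{k-1}^r new terms at level k: N_k = 2 + N_{k-1}^2 + N_{k-1}^2.
N_0 = 2
N_1 = 2 + 2^2 + 2^2 = 10
N_2 = 2 + 10^2 + 10^2 = 202

202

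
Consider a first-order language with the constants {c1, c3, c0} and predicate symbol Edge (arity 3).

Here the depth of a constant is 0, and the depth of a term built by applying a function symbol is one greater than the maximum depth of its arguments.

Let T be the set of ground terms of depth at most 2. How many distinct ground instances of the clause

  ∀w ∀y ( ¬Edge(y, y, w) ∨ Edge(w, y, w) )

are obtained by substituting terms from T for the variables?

Ground terms of depth ≤ 2:
  With no function symbols every ground term is a constant, so there are exactly 3 ground terms at every depth bound.
  N_0 = 3
  N_1 = 3
  N_2 = 3
  Explicitly: c1, c3, c0.
So there are 3 ground terms available for substitution.
The body mentions every one of the 2 quantified variables; since ground terms form a free algebra, no two substitutions collapse to the same formula.
Number of ground instances = 3^2 = 9.

9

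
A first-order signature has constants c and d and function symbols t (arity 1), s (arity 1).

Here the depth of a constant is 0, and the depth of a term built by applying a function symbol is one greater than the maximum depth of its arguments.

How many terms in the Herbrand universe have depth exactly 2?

Let N_k count ground terms of depth at most k. Each non-constant term of depth ≤ k is some function symbol applied to depth-≤(k−1) arguments, giving N_k = 2 + N_{k-1} + N_{k-1}.
N_0 = 2
N_1 = 2 + 2 + 2 = 6
N_2 = 2 + 6 + 6 = 14
Terms of depth exactly 2: N_2 − N_1 = 14 − 6 = 8.

8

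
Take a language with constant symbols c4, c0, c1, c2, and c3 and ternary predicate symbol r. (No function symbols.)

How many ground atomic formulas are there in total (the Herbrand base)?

125

With no function symbols, the Herbrand universe is just the 5 constants.
Ground atoms per predicate: r: 5^3 = 125.
Herbrand base size = 125 = 125.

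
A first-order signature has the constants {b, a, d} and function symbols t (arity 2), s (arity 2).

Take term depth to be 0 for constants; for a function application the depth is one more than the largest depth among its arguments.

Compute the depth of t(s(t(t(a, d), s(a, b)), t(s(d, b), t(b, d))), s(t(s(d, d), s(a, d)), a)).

depth(t(a, d)) = 1 + max(0, 0) = 1
depth(s(a, b)) = 1 + max(0, 0) = 1
depth(t(t(a, d), s(a, b))) = 1 + max(1, 1) = 2
depth(s(d, b)) = 1 + max(0, 0) = 1
depth(t(b, d)) = 1 + max(0, 0) = 1
depth(t(s(d, b), t(b, d))) = 1 + max(1, 1) = 2
depth(s(t(t(a, d), s(a, b)), t(s(d, b), t(b, d)))) = 1 + max(2, 2) = 3
depth(s(d, d)) = 1 + max(0, 0) = 1
depth(s(a, d)) = 1 + max(0, 0) = 1
depth(t(s(d, d), s(a, d))) = 1 + max(1, 1) = 2
depth(s(t(s(d, d), s(a, d)), a)) = 1 + max(2, 0) = 3
depth(t(s(t(t(a, d), s(a, b)), t(s(d, b), t(b, d))), s(t(s(d, d), s(a, d)), a))) = 1 + max(3, 3) = 4

4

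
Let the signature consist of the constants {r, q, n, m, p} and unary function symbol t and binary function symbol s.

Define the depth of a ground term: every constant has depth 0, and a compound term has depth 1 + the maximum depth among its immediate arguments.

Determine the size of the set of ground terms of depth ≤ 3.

Let N_k = |{terms of depth ≤ k}|. Then N_0 = 5 and N_k = 5 + N_{k-1} + N_{k-1}^2 for k ≥ 1 (one summand per function symbol, arity giving the exponent).
N_0 = 5
N_1 = 5 + 5 + 5^2 = 35
N_2 = 5 + 35 + 35^2 = 1265
N_3 = 5 + 1265 + 1265^2 = 1601495

1601495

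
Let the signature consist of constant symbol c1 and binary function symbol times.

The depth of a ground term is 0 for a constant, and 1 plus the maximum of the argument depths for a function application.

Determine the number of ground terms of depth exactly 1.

Count level by level. With function symbols times/2, the terms of depth ≤ k are the 1 constant together with each function applied to depth-≤(k−1) tuples, so N_k = 1 + N_{k-1}^2.
N_0 = 1
N_1 = 1 + 1^2 = 2
Terms of depth exactly 1: N_1 − N_0 = 2 − 1 = 1.

1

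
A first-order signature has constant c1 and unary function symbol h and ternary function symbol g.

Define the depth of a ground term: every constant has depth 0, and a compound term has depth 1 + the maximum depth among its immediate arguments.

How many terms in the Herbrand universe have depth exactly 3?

Let N_k = |{terms of depth ≤ k}|. Then N_0 = 1 and N_k = 1 + N_{k-1} + N_{k-1}^3 for k ≥ 1 (one summand per function symbol, arity giving the exponent).
N_0 = 1
N_1 = 1 + 1 + 1^3 = 3
N_2 = 1 + 3 + 3^3 = 31
N_3 = 1 + 31 + 31^3 = 29823
Terms of depth exactly 3: N_3 − N_2 = 29823 − 31 = 29792.

29792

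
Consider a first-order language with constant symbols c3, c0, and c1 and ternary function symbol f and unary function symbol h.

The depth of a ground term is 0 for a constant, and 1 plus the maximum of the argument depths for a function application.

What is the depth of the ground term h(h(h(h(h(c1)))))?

depth(h(c1)) = 1 + depth(c1) = 1 + 0 = 1
depth(h(h(c1))) = 1 + depth(h(c1)) = 1 + 1 = 2
depth(h(h(h(c1)))) = 1 + depth(h(h(c1))) = 1 + 2 = 3
depth(h(h(h(h(c1))))) = 1 + depth(h(h(h(c1)))) = 1 + 3 = 4
depth(h(h(h(h(h(c1)))))) = 1 + depth(h(h(h(h(c1))))) = 1 + 4 = 5

5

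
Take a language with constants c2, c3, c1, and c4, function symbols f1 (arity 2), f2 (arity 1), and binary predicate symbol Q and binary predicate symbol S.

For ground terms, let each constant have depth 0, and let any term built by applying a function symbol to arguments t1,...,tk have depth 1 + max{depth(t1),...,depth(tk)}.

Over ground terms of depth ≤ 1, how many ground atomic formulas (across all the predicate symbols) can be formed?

1152

First count ground terms of depth ≤ 1.
Let N_k = |{terms of depth ≤ k}|. Then N_0 = 4 and N_k = 4 + N_{k-1}^2 + N_{k-1} for k ≥ 1 (one summand per function symbol, arity giving the exponent).
N_0 = 4
N_1 = 4 + 4^2 + 4 = 24
So |H| = 24.
For each predicate symbol, the number of ground atoms is |H| raised to its arity; summing:
  Q: 24^2 = 576;  S: 24^2 = 576
Total ground atoms: 576 + 576 = 1152.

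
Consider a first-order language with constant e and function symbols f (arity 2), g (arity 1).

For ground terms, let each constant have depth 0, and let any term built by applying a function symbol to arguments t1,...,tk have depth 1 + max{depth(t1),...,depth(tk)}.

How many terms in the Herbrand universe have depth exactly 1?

2

Count level by level. With function symbols f/2, g/1, the terms of depth ≤ k are the 1 constant together with each function applied to depth-≤(k−1) tuples, so N_k = 1 + N_{k-1}^2 + N_{k-1}.
N_0 = 1
N_1 = 1 + 1^2 + 1 = 3
Terms of depth exactly 1: N_1 − N_0 = 3 − 1 = 2.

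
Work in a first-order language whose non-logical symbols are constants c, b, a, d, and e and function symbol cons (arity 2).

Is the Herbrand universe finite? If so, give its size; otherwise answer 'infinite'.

The signature has at least one function symbol (cons, arity 2) and at least one constant (c).
Iterating cons gives infinitely many distinct ground terms: c, cons(c, c), cons(cons(c, c), cons(c, c)), ...
So the Herbrand universe is infinite.

infinite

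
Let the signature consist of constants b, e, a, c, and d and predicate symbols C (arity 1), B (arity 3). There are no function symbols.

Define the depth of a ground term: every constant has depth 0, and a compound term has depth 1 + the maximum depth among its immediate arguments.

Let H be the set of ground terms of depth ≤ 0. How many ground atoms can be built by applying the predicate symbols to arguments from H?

130

First count ground terms of depth ≤ 0.
With no function symbols every ground term is a constant, so there are exactly 5 ground terms at every depth bound.
N_0 = 5
Explicitly: b, e, a, c, d.
So |H| = 5.
Ground atoms are formed by filling each argument slot of a predicate with a term from H, so an r-ary predicate gives |H|^r atoms:
  C: 5;  B: 5^3 = 125
Total ground atoms: 5 + 125 = 130.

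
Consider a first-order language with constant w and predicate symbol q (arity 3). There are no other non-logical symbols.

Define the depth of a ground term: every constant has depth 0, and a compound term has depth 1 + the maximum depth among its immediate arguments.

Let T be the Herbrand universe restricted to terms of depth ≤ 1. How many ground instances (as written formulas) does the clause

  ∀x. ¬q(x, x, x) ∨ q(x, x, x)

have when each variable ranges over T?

1

Ground terms of depth ≤ 1:
  With no function symbols every ground term is a constant, so there is exactly 1 ground term at every depth bound.
  N_0 = 1
  N_1 = 1
  Explicitly: w.
So there is exactly 1 ground term available for substitution.
The body mentions the single quantified variable x; since ground terms form a free algebra, no two substitutions collapse to the same formula.
Number of ground instances = 1.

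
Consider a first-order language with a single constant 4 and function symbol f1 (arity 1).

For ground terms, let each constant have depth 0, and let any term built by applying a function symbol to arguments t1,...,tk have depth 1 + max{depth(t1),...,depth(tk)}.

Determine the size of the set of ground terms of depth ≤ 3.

4

Let N_k count ground terms of depth at most k. Each non-constant term of depth ≤ k is some function symbol applied to depth-≤(k−1) arguments, giving N_k = 1 + N_{k-1}.
N_0 = 1
N_1 = 1 + 1 = 2
N_2 = 1 + 2 = 3
N_3 = 1 + 3 = 4
Explicitly: 4, f1(4), f1(f1(4)), f1(f1(f1(4))).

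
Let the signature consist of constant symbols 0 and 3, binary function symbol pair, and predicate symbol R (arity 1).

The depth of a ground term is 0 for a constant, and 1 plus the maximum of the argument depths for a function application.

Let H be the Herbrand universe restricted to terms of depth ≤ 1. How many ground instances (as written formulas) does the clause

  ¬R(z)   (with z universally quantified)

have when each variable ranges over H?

Ground terms of depth ≤ 1:
  Let N_k count ground terms of depth at most k. Each non-constant term of depth ≤ k is some function symbol applied to depth-≤(k−1) arguments, giving N_k = 2 + N_{k-1}^2.
  N_0 = 2
  N_1 = 2 + 2^2 = 6
So there are 6 ground terms available for substitution.
The body mentions the single quantified variable z; since ground terms form a free algebra, no two substitutions collapse to the same formula.
Number of ground instances = 6.

6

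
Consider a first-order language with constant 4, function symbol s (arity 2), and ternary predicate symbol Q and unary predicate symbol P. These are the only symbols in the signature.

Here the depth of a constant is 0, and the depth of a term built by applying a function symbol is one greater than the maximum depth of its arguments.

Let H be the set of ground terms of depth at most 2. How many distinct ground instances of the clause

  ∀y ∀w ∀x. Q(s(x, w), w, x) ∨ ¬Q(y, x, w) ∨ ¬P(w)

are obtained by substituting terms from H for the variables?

Ground terms of depth ≤ 2:
  Let N_k count ground terms of depth at most k. Each non-constant term of depth ≤ k is some function symbol applied to depth-≤(k−1) arguments, giving N_k = 1 + N_{k-1}^2.
  N_0 = 1
  N_1 = 1 + 1^2 = 2
  N_2 = 1 + 2^2 = 5
  Explicitly: 4, s(4, 4), s(4, s(4, 4)), s(s(4, 4), 4), s(s(4, 4), s(4, 4)).
So there are 5 ground terms available for substitution.
The body mentions every one of the 3 quantified variables; since ground terms form a free algebra, no two substitutions collapse to the same formula.
Number of ground instances = 5^3 = 125.

125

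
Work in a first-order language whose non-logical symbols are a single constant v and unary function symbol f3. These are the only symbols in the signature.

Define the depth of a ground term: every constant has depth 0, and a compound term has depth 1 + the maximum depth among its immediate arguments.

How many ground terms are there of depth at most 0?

Write N_k for the number of ground terms of depth ≤ k. A term of depth ≤ k is either a constant or a function symbol applied to arguments of depth ≤ k−1, so N_k = 1 + N_{k-1}.
N_0 = 1
Explicitly: v.

1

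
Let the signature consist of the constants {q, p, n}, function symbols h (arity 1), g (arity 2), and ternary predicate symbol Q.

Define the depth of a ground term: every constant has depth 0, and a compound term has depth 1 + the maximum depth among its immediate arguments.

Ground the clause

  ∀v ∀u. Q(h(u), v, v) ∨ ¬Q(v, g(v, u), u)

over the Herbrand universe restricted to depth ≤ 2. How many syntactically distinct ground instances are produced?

Ground terms of depth ≤ 2:
  Write N_k for the number of ground terms of depth ≤ k. A term of depth ≤ k is either a constant or a function symbol applied to arguments of depth ≤ k−1, so N_k = 3 + N_{k-1} + N_{k-1}^2.
  N_0 = 3
  N_1 = 3 + 3 + 3^2 = 15
  N_2 = 3 + 15 + 15^2 = 243
So there are 243 ground terms available for substitution.
The clause has 2 distinct variables (v, u), each appearing in the body. In the free term algebra distinct substitutions yield syntactically distinct ground instances.
Number of ground instances = 243^2 = 59049.

59049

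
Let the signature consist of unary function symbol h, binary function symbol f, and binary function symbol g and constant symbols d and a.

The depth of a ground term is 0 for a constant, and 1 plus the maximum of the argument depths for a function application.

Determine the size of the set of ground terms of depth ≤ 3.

If N_k denotes the number of depth-≤k ground terms, the 2 constants give N_0 = 2, and each function symbol of arity r contributes N_{k-1}^r new terms at level k: N_k = 2 + N_{k-1} + N_{k-1}^2 + N_{k-1}^2.
N_0 = 2
N_1 = 2 + 2 + 2^2 + 2^2 = 12
N_2 = 2 + 12 + 12^2 + 12^2 = 302
N_3 = 2 + 302 + 302^2 + 302^2 = 182712

182712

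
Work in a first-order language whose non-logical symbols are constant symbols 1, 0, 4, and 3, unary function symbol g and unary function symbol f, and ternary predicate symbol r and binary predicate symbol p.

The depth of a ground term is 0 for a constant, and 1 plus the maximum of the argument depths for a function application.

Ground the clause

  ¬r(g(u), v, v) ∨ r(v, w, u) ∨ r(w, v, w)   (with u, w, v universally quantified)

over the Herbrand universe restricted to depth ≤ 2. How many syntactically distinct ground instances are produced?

Ground terms of depth ≤ 2:
  Let N_k = |{terms of depth ≤ k}|. Then N_0 = 4 and N_k = 4 + N_{k-1} + N_{k-1} for k ≥ 1 (one summand per function symbol, arity giving the exponent).
  N_0 = 4
  N_1 = 4 + 4 + 4 = 12
  N_2 = 4 + 12 + 12 = 28
So there are 28 ground terms available for substitution.
The body mentions every one of the 3 quantified variables; since ground terms form a free algebra, no two substitutions collapse to the same formula.
Number of ground instances = 28^3 = 21952.

21952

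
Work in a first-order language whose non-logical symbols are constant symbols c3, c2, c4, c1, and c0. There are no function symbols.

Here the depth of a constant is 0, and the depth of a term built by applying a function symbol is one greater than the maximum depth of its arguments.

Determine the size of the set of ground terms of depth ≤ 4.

5

With no function symbols every ground term is a constant, so there are exactly 5 ground terms at every depth bound.
N_0 = 5
N_1 = 5
N_2 = 5
N_3 = 5
N_4 = 5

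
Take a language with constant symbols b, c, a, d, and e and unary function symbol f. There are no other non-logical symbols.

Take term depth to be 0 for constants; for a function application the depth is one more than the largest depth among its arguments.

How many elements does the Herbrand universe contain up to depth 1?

Count level by level. With function symbols f/1, the terms of depth ≤ k are the 5 constants together with each function applied to depth-≤(k−1) tuples, so N_k = 5 + N_{k-1}.
N_0 = 5
N_1 = 5 + 5 = 10

10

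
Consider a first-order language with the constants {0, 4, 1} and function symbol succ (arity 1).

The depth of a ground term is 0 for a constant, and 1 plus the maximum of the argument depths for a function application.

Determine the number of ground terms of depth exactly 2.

3

Let N_k count ground terms of depth at most k. Each non-constant term of depth ≤ k is some function symbol applied to depth-≤(k−1) arguments, giving N_k = 3 + N_{k-1}.
N_0 = 3
N_1 = 3 + 3 = 6
N_2 = 3 + 6 = 9
Terms of depth exactly 2: N_2 − N_1 = 9 − 6 = 3.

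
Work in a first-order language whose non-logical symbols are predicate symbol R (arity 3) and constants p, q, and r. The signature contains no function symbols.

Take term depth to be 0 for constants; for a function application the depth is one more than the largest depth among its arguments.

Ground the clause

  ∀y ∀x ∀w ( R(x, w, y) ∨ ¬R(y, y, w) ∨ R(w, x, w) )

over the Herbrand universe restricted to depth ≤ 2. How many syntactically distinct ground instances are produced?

Ground terms of depth ≤ 2:
  With no function symbols every ground term is a constant, so there are exactly 3 ground terms at every depth bound.
  N_0 = 3
  N_1 = 3
  N_2 = 3
So there are 3 ground terms available for substitution.
There are 3 variables to instantiate (y, x, w), each occurring in at least one literal, so different choices give different ground instances.
Number of ground instances = 3^3 = 27.

27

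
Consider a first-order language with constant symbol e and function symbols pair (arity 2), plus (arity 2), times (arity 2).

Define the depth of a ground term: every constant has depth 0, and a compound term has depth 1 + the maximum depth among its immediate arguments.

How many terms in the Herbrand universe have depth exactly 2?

45

Let N_k = |{terms of depth ≤ k}|. Then N_0 = 1 and N_k = 1 + N_{k-1}^2 + N_{k-1}^2 + N_{k-1}^2 for k ≥ 1 (one summand per function symbol, arity giving the exponent).
N_0 = 1
N_1 = 1 + 1^2 + 1^2 + 1^2 = 4
N_2 = 1 + 4^2 + 4^2 + 4^2 = 49
Terms of depth exactly 2: N_2 − N_1 = 49 − 4 = 45.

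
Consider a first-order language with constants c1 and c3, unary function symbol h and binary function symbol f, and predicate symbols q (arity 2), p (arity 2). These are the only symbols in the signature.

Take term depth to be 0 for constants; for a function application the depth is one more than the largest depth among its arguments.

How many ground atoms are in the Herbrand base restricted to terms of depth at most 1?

First count ground terms of depth ≤ 1.
Count level by level. With function symbols h/1, f/2, the terms of depth ≤ k are the 2 constants together with each function applied to depth-≤(k−1) tuples, so N_k = 2 + N_{k-1} + N_{k-1}^2.
N_0 = 2
N_1 = 2 + 2 + 2^2 = 8
So |H| = 8.
Each predicate of arity r yields |H|^r ground atoms (one per choice of an r-tuple from H):
  q: 8^2 = 64;  p: 8^2 = 64
Total ground atoms: 64 + 64 = 128.

128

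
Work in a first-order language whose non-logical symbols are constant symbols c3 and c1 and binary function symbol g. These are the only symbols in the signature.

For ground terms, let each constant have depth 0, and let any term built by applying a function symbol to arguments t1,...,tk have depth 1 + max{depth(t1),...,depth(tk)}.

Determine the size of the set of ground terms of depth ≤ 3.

If N_k denotes the number of depth-≤k ground terms, the 2 constants give N_0 = 2, and each function symbol of arity r contributes N_{k-1}^r new terms at level k: N_k = 2 + N_{k-1}^2.
N_0 = 2
N_1 = 2 + 2^2 = 6
N_2 = 2 + 6^2 = 38
N_3 = 2 + 38^2 = 1446

1446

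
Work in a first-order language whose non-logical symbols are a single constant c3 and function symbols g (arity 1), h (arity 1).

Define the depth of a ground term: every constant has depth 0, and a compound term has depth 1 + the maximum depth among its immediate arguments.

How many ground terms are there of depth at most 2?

Let N_k = |{terms of depth ≤ k}|. Then N_0 = 1 and N_k = 1 + N_{k-1} + N_{k-1} for k ≥ 1 (one summand per function symbol, arity giving the exponent).
N_0 = 1
N_1 = 1 + 1 + 1 = 3
N_2 = 1 + 3 + 3 = 7
Explicitly: c3, g(c3), g(g(c3)), g(h(c3)), h(c3), h(g(c3)), h(h(c3)).

7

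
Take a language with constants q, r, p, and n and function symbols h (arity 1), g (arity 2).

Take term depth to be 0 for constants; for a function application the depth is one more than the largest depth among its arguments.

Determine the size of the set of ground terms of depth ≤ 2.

Let N_k = |{terms of depth ≤ k}|. Then N_0 = 4 and N_k = 4 + N_{k-1} + N_{k-1}^2 for k ≥ 1 (one summand per function symbol, arity giving the exponent).
N_0 = 4
N_1 = 4 + 4 + 4^2 = 24
N_2 = 4 + 24 + 24^2 = 604

604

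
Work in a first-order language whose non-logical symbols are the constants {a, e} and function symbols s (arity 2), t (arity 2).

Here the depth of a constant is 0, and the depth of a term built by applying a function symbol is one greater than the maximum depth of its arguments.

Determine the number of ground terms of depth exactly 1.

8

Let N_k = |{terms of depth ≤ k}|. Then N_0 = 2 and N_k = 2 + N_{k-1}^2 + N_{k-1}^2 for k ≥ 1 (one summand per function symbol, arity giving the exponent).
N_0 = 2
N_1 = 2 + 2^2 + 2^2 = 10
Terms of depth exactly 1: N_1 − N_0 = 10 − 2 = 8.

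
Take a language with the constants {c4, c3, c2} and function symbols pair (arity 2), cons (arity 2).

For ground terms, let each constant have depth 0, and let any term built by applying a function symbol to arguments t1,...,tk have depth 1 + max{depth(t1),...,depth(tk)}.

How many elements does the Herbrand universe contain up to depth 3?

Let N_k = |{terms of depth ≤ k}|. Then N_0 = 3 and N_k = 3 + N_{k-1}^2 + N_{k-1}^2 for k ≥ 1 (one summand per function symbol, arity giving the exponent).
N_0 = 3
N_1 = 3 + 3^2 + 3^2 = 21
N_2 = 3 + 21^2 + 21^2 = 885
N_3 = 3 + 885^2 + 885^2 = 1566453

1566453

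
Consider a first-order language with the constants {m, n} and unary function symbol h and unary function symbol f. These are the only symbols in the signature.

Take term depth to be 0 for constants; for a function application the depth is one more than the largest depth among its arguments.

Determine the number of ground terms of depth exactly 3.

16

Let N_k count ground terms of depth at most k. Each non-constant term of depth ≤ k is some function symbol applied to depth-≤(k−1) arguments, giving N_k = 2 + N_{k-1} + N_{k-1}.
N_0 = 2
N_1 = 2 + 2 + 2 = 6
N_2 = 2 + 6 + 6 = 14
N_3 = 2 + 14 + 14 = 30
Terms of depth exactly 3: N_3 − N_2 = 30 − 14 = 16.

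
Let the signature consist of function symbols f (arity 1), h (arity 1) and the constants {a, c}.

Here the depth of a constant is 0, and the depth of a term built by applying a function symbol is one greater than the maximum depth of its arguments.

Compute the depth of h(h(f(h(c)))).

4

depth(h(c)) = 1 + depth(c) = 1 + 0 = 1
depth(f(h(c))) = 1 + depth(h(c)) = 1 + 1 = 2
depth(h(f(h(c)))) = 1 + depth(f(h(c))) = 1 + 2 = 3
depth(h(h(f(h(c))))) = 1 + depth(h(f(h(c)))) = 1 + 3 = 4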